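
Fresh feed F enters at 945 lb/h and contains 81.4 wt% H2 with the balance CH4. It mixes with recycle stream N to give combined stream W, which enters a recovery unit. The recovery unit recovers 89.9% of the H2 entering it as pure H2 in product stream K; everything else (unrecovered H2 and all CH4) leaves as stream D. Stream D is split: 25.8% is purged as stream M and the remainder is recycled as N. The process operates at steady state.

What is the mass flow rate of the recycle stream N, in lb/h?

CH4 enters only via F and leaves only via the purge: 945×0.186 = 0.258×(CH4 in D), and the recovery unit passes all CH4, so CH4 in W = CH4 in D = 681.28 lb/h.
H2 in W: m_A = 945×0.814 + (1−0.258)·(1−0.899)·m_A, so m_A = 769.23/0.9251 = 831.55 lb/h.
D = (1−0.899)×831.55 + 681.28 = 765.27 lb/h.
Recycle N = (1−0.258)×765.27 = 567.83 lb/h.

567.8 lb/h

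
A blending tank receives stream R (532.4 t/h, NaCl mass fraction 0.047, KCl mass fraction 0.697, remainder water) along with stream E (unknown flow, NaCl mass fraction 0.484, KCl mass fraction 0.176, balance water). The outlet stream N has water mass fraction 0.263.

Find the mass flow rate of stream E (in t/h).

48.4 t/h

Let E be the unknown flow. Total out = 532.4 + E.
water balance: 136.29 + 0.340·E = 0.263·(532.4 + E)
(0.340 − 0.263)·E = 0.263×532.4 − 136.29 = 3.7268
E = 3.7268 / 0.077 = 48.4 t/h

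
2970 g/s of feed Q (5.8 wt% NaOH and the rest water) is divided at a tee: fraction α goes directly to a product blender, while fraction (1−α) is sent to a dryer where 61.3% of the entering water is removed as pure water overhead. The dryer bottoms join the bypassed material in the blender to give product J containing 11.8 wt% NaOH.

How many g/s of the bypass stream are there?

All 2970×0.058 = 172.26 g/s of NaOH reaches J, so J = 172.26/0.118 = 1459.8 g/s and vapour = 1510.2 g/s.
The evaporator receives (1−α)·2970 of feed at 0.942 water and removes 0.613 of that water:
0.613×0.942×(1−α)×2970 = 1510.2
(1−α) = 1510.2/1715 = 0.8806;  α = 0.1194.
Bypass flow = 0.1194×2970 = 354.74 g/s.

354.7 g/s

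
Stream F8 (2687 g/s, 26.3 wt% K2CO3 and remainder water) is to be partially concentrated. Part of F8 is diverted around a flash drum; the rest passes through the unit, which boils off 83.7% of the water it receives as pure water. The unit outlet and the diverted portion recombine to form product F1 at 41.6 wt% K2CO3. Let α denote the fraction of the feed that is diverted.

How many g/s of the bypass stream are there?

All 2687×0.263 = 706.68 g/s of K2CO3 reaches F1, so F1 = 706.68/0.416 = 1698.8 g/s and vapour = 988.25 g/s.
The evaporator receives (1−α)·2687 of feed at 0.737 water and removes 0.837 of that water:
0.837×0.737×(1−α)×2687 = 988.25
(1−α) = 988.25/1657.5 = 0.5962;  α = 0.4038.
Bypass flow = 0.4038×2687 = 1085 g/s.

1085 g/s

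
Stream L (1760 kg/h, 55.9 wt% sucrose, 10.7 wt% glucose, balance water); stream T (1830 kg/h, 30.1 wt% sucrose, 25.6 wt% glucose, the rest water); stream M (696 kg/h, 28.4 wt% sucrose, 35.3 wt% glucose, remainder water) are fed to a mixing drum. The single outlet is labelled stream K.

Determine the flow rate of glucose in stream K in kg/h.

glucose out = glucose in = 1760×0.107 + 1830×0.256 + 696×0.353 = 902.49 kg/h.

902.5 kg/h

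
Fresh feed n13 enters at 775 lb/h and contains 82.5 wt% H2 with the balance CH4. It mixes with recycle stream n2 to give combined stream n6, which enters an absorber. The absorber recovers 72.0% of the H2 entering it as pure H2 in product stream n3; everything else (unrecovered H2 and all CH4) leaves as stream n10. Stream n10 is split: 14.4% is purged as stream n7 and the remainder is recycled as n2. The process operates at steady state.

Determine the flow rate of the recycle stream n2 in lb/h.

CH4 enters only via n13 and leaves only via the purge: 775×0.175 = 0.144×(CH4 in n10), and the absorber passes all CH4, so CH4 in n6 = CH4 in n10 = 941.84 lb/h.
H2 in n6: m_A = 775×0.825 + (1−0.144)·(1−0.720)·m_A, so m_A = 639.38/0.7603 = 840.93 lb/h.
n10 = (1−0.720)×840.93 + 941.84 = 1177.3 lb/h.
Recycle n2 = (1−0.144)×1177.3 = 1007.8 lb/h.

1008 lb/h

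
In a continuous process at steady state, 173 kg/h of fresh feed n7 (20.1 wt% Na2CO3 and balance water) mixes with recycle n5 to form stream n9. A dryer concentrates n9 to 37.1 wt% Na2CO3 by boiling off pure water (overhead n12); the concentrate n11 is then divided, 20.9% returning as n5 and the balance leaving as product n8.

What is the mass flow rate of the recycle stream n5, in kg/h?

24.76 kg/h

Overall Na2CO3 balance (none leaves overhead): Na2CO3 in fresh feed = Na2CO3 in product, i.e. 173×0.201 = (1−0.209)·n11·0.371.
n11 = 34.773/(0.371×0.791) = 118.49 kg/h.
Recycle n5 = 0.209×118.49 = 24.765 kg/h.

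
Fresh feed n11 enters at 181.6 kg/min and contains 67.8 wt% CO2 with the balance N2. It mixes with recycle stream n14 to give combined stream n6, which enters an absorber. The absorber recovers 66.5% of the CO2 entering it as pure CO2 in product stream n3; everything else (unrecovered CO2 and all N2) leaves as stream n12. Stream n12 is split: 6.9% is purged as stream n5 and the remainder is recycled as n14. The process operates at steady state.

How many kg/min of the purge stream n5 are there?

N2 enters only via n11 and leaves only via the purge: 181.6×0.322 = 0.069×(N2 in n12), and the absorber passes all N2, so N2 in n6 = N2 in n12 = 847.47 kg/min.
CO2 in n6: m_A = 181.6×0.678 + (1−0.069)·(1−0.665)·m_A, so m_A = 123.12/0.6881 = 178.93 kg/min.
n12 = (1−0.665)×178.93 + 847.47 = 907.41 kg/min.
Purge n5 = 0.069×907.41 = 62.611 kg/min.

62.61 kg/min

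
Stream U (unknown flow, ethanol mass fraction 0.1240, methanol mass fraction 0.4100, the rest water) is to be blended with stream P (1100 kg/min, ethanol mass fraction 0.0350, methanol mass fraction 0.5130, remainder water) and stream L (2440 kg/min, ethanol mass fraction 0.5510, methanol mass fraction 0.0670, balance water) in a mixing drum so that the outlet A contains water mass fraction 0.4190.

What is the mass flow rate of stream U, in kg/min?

1149 kg/min

Let U be the unknown flow. Total out = 3540 + U.
water balance: 1429.3 + 0.466·U = 0.419·(3540 + U)
(0.466 − 0.419)·U = 0.419×3540 − 1429.3 = 53.98
U = 53.98 / 0.047 = 1148.5 kg/min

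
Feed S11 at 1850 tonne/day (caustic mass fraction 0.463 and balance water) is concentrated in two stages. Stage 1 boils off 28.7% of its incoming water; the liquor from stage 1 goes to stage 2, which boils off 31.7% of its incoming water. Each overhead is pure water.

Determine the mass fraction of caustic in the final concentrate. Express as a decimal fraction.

0.639

water in feed = 1850×0.537 = 993.45 tonne/day.
After stage 1: water left = (1−0.287)×993.45 = 708.33; stream total = 1564.9 tonne/day.
After stage 2: water left = (1−0.317)×708.33 = 483.79; final concentrate = 1340.3 tonne/day.
caustic fraction = 856.55/1340.3 = 0.639.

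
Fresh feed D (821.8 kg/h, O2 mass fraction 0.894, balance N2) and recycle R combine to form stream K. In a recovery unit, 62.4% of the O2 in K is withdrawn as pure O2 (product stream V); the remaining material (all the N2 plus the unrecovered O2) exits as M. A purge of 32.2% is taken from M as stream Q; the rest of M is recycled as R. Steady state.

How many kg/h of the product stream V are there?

O2 in K: m_A = 821.8×0.894 + (1−0.322)·(1−0.624)·m_A, so m_A = 734.69/0.7451 = 986.06 kg/h.
Product V = 0.624×986.06 = 615.3 kg/h.

615.3 kg/h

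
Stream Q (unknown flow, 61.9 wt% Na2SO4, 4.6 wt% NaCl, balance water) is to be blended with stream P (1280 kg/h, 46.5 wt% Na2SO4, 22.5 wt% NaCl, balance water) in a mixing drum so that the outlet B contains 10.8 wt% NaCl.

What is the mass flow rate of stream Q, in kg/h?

2415 kg/h

Let Q be the unknown flow. Total out = 1280 + Q.
NaCl balance: 288 + 0.046·Q = 0.108·(1280 + Q)
(0.046 − 0.108)·Q = 0.108×1280 − 288 = -149.76
Q = -149.76 / -0.062 = 2415.5 kg/h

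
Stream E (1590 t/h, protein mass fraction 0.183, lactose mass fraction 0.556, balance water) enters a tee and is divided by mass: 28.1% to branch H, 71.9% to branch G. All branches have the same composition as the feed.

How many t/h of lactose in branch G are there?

635.6 t/h

Branch G total = 0.719×1590 = 1143.2 t/h.
lactose in G = 0.556×1143.2 = 635.62 t/h.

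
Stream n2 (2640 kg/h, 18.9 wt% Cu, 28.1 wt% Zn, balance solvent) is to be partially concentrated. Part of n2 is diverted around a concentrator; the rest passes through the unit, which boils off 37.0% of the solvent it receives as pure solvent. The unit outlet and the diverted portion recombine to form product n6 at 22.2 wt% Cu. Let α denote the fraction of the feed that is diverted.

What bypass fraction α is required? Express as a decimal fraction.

All 2640×0.189 = 498.96 kg/h of Cu reaches n6, so n6 = 498.96/0.222 = 2247.6 kg/h and vapour = 392.43 kg/h.
The evaporator receives (1−α)·2640 of feed at 0.530 solvent and removes 0.370 of that solvent:
0.370×0.530×(1−α)×2640 = 392.43
(1−α) = 392.43/517.7 = 0.7580;  α = 0.2420.

0.242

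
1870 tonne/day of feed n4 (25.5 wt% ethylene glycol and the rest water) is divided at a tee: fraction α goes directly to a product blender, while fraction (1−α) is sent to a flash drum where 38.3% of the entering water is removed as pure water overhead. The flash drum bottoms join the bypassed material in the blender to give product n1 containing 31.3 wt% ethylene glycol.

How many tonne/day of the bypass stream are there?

655.6 tonne/day

All 1870×0.255 = 476.85 tonne/day of ethylene glycol reaches n1, so n1 = 476.85/0.313 = 1523.5 tonne/day and vapour = 346.52 tonne/day.
The evaporator receives (1−α)·1870 of feed at 0.745 water and removes 0.383 of that water:
0.383×0.745×(1−α)×1870 = 346.52
(1−α) = 346.52/533.58 = 0.6494;  α = 0.3506.
Bypass flow = 0.3506×1870 = 655.58 tonne/day.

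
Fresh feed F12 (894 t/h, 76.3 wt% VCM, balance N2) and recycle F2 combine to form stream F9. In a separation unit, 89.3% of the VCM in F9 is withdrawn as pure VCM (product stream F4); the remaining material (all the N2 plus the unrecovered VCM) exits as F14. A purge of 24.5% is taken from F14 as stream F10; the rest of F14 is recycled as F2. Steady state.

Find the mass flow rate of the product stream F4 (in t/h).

662.7 t/h

VCM in F9: m_A = 894×0.763 + (1−0.245)·(1−0.893)·m_A, so m_A = 682.12/0.9192 = 742.07 t/h.
Product F4 = 0.893×742.07 = 662.67 t/h.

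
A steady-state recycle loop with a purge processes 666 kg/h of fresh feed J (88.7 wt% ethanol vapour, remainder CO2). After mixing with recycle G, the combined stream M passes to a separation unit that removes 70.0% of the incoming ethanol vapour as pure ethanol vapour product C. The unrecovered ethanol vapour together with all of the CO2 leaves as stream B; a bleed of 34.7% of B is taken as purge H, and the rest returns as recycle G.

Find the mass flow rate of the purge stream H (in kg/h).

CO2 enters only via J and leaves only via the purge: 666×0.113 = 0.347×(CO2 in B), and the separation unit passes all CO2, so CO2 in M = CO2 in B = 216.88 kg/h.
ethanol vapour in M: m_A = 666×0.887 + (1−0.347)·(1−0.700)·m_A, so m_A = 590.74/0.8041 = 734.66 kg/h.
B = (1−0.700)×734.66 + 216.88 = 437.28 kg/h.
Purge H = 0.347×437.28 = 151.74 kg/h.

151.7 kg/h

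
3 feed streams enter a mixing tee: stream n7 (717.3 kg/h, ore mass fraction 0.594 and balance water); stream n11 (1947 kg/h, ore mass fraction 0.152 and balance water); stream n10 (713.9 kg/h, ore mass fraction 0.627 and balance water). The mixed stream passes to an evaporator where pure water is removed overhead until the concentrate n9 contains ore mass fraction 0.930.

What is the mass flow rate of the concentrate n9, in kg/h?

1258 kg/h

ore entering = 717.3×0.594 + 1947×0.152 + 713.9×0.627 = 1169.6 kg/h.
All ore reports to n9, so n9 = 1169.6/0.930 = 1257.7 kg/h.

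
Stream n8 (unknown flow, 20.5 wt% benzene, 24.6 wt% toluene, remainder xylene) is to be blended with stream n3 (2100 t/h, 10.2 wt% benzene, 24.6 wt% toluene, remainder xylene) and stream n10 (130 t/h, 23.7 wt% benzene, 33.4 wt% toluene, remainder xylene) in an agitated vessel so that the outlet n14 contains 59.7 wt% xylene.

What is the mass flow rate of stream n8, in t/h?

Let n8 be the unknown flow. Total out = 2230 + n8.
xylene balance: 1425 + 0.549·n8 = 0.597·(2230 + n8)
(0.549 − 0.597)·n8 = 0.597×2230 − 1425 = -93.66
n8 = -93.66 / -0.048 = 1951.3 t/h

1951 t/h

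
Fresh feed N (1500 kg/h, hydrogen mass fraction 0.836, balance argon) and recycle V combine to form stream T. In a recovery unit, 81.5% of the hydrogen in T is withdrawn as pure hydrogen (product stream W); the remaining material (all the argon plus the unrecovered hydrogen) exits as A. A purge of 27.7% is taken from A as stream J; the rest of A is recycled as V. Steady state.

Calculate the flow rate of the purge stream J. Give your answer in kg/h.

320.2 kg/h

argon enters only via N and leaves only via the purge: 1500×0.164 = 0.277×(argon in A), and the recovery unit passes all argon, so argon in T = argon in A = 888.09 kg/h.
hydrogen in T: m_A = 1500×0.836 + (1−0.277)·(1−0.815)·m_A, so m_A = 1254/0.8662 = 1447.6 kg/h.
A = (1−0.815)×1447.6 + 888.09 = 1155.9 kg/h.
Purge J = 0.277×1155.9 = 320.18 kg/h.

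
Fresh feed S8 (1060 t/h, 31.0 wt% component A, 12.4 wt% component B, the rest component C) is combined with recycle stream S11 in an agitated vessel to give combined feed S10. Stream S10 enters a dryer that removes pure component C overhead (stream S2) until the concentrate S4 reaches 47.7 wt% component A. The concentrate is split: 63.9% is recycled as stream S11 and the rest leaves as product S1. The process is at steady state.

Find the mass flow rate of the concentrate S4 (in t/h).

1908 t/h

Overall component A balance (none leaves overhead): component A in fresh feed = component A in product, i.e. 1060×0.310 = (1−0.639)·S4·0.477.
S4 = 328.6/(0.477×0.361) = 1908.3 t/h.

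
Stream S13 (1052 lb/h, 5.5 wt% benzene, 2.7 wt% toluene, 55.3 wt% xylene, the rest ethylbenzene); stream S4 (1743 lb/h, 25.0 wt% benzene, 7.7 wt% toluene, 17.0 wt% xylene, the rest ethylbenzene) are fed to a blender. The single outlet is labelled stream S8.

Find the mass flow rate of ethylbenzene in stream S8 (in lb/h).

1261 lb/h

ethylbenzene out = ethylbenzene in = 1052×0.365 + 1743×0.503 = 1260.7 lb/h.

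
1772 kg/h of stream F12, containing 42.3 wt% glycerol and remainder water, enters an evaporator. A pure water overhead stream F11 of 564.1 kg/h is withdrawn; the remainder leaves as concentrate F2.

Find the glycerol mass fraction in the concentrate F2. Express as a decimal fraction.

glycerol is not removed: 1772×0.423 = 749.56 kg/h of glycerol enters F2.
Concentrate = 1772 − 564.1 = 1207.9 kg/h.
Mass fraction = 749.56/1207.9 = 0.621.

0.621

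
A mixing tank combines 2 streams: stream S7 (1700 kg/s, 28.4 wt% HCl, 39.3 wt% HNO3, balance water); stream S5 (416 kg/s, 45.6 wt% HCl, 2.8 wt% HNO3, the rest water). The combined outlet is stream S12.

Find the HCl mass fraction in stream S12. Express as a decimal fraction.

0.318

Total flow out = 1700 + 416 = 2116 kg/s.
HCl in = 1700×0.284 + 416×0.456 = 672.5 kg/s.
HCl mass fraction in S12 = 672.5/2116 = 0.318.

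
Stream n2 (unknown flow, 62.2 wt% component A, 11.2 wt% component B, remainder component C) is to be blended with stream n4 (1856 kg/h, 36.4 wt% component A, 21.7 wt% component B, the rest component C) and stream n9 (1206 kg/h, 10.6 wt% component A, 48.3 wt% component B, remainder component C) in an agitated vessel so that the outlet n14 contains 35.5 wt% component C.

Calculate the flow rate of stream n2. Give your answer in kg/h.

Let n2 be the unknown flow. Total out = 3062 + n2.
component C balance: 1273.3 + 0.266·n2 = 0.355·(3062 + n2)
(0.266 − 0.355)·n2 = 0.355×3062 − 1273.3 = -186.32
n2 = -186.32 / -0.089 = 2093.5 kg/h

2093 kg/h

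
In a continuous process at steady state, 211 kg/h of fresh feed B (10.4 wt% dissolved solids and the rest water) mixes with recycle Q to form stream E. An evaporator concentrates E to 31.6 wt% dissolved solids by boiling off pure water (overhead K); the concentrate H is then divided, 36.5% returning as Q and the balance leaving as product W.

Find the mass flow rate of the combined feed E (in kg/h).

Overall dissolved solids balance (none leaves overhead): dissolved solids in fresh feed = dissolved solids in product, i.e. 211×0.104 = (1−0.365)·H·0.316.
H = 21.944/(0.316×0.635) = 109.36 kg/h.
Recycle Q = 0.365×109.36 = 39.916 kg/h.
Combined feed E = 211 + 39.916 = 250.92 kg/h.

250.9 kg/h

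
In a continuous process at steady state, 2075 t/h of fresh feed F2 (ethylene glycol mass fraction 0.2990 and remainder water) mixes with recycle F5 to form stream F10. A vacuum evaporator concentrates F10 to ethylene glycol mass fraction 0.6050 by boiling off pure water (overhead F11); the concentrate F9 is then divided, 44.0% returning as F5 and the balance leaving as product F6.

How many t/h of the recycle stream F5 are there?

805.7 t/h

Overall ethylene glycol balance (none leaves overhead): ethylene glycol in fresh feed = ethylene glycol in product, i.e. 2075×0.299 = (1−0.440)·F9·0.605.
F9 = 620.42/(0.605×0.560) = 1831.2 t/h.
Recycle F5 = 0.440×1831.2 = 805.75 t/h.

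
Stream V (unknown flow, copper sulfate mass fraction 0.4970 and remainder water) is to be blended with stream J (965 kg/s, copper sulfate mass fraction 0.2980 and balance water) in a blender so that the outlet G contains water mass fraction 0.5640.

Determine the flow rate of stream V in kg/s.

2183 kg/s

Let V be the unknown flow. Total out = 965 + V.
water balance: 677.43 + 0.503·V = 0.564·(965 + V)
(0.503 − 0.564)·V = 0.564×965 − 677.43 = -133.17
V = -133.17 / -0.061 = 2183.1 kg/s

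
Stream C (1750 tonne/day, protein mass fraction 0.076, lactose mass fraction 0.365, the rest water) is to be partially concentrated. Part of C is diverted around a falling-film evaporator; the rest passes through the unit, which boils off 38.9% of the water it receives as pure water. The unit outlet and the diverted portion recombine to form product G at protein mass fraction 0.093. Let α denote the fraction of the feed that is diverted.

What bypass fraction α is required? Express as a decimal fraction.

0.159

All 1750×0.076 = 133 tonne/day of protein reaches G, so G = 133/0.093 = 1430.1 tonne/day and vapour = 319.89 tonne/day.
The evaporator receives (1−α)·1750 of feed at 0.559 water and removes 0.389 of that water:
0.389×0.559×(1−α)×1750 = 319.89
(1−α) = 319.89/380.54 = 0.8406;  α = 0.1594.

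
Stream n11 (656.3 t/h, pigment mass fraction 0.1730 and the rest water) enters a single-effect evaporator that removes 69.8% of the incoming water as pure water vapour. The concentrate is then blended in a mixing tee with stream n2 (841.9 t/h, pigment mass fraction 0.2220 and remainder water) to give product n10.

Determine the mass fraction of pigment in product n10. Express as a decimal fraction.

Vapour removed = 0.698×0.827×656.3 = 378.85 t/h; concentrate = 277.45 t/h.
pigment reaching the mixer = 113.54 (from concentrate) + 841.9×0.222 = 300.44 t/h.
Product flow = 277.45 + 841.9 = 1119.4 t/h; pigment fraction = 0.2684.

0.2684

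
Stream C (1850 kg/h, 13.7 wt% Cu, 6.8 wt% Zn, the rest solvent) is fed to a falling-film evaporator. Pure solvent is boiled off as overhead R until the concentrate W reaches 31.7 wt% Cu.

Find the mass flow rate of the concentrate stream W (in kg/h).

Cu is conserved: 1850×0.137 = 253.45 kg/h all reports to the concentrate.
Concentrate = 253.45/(target fraction) = 799.53 kg/h.

799.5 kg/h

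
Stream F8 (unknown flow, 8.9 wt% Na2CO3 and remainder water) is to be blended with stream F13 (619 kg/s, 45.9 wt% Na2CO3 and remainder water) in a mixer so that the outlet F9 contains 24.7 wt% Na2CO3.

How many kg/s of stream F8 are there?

Let F8 be the unknown flow. Total out = 619 + F8.
Na2CO3 balance: 284.12 + 0.089·F8 = 0.247·(619 + F8)
(0.089 − 0.247)·F8 = 0.247×619 − 284.12 = -131.23
F8 = -131.23 / -0.158 = 830.56 kg/s

830.6 kg/s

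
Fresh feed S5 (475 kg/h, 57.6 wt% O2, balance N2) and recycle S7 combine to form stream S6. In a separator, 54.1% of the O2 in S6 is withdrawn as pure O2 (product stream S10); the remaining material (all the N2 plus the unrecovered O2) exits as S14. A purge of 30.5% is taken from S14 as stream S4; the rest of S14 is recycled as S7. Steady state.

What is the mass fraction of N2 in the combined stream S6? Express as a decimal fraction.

N2 enters only via S5 and leaves only via the purge: 475×0.424 = 0.305×(N2 in S14), and the separator passes all N2, so N2 in S6 = N2 in S14 = 660.33 kg/h.
O2 in S6: m_A = 475×0.576 + (1−0.305)·(1−0.541)·m_A, so m_A = 273.6/0.6810 = 401.77 kg/h.
S6 = 401.77 + 660.33 = 1062.1 kg/h.
N2 fraction in S6 = 660.33/1062.1 = 0.622.

0.622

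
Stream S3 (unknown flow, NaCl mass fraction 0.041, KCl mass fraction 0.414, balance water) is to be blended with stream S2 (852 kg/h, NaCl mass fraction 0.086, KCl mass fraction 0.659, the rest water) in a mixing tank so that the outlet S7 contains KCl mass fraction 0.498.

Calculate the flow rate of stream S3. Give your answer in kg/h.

1633 kg/h

Let S3 be the unknown flow. Total out = 852 + S3.
KCl balance: 561.47 + 0.414·S3 = 0.498·(852 + S3)
(0.414 − 0.498)·S3 = 0.498×852 − 561.47 = -137.17
S3 = -137.17 / -0.084 = 1633 kg/h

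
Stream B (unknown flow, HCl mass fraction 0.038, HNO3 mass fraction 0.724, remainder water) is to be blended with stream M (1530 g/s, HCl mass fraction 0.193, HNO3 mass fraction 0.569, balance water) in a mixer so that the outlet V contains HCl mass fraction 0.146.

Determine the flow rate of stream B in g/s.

665.8 g/s

Let B be the unknown flow. Total out = 1530 + B.
HCl balance: 295.29 + 0.038·B = 0.146·(1530 + B)
(0.038 − 0.146)·B = 0.146×1530 − 295.29 = -71.91
B = -71.91 / -0.108 = 665.83 g/s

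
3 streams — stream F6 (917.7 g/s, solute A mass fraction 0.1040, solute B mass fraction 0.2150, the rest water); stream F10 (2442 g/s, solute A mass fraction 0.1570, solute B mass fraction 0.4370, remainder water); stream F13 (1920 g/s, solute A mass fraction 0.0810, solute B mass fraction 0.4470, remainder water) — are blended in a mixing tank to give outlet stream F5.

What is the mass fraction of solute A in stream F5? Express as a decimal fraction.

Total flow out = 917.7 + 2442 + 1920 = 5279.7 g/s.
solute A in = 917.7×0.104 + 2442×0.157 + 1920×0.081 = 634.35 g/s.
solute A mass fraction in F5 = 634.35/5279.7 = 0.1201.

0.1201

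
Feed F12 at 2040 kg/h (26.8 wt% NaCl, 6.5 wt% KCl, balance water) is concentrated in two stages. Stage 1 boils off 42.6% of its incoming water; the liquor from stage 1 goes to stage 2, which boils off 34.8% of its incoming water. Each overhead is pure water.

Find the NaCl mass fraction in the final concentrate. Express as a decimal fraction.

water in feed = 2040×0.667 = 1360.7 kg/h.
After stage 1: water left = (1−0.426)×1360.7 = 781.03; stream total = 1460.4 kg/h.
After stage 2: water left = (1−0.348)×781.03 = 509.23; final concentrate = 1188.6 kg/h.
NaCl fraction = 546.72/1188.6 = 0.4600.

0.4600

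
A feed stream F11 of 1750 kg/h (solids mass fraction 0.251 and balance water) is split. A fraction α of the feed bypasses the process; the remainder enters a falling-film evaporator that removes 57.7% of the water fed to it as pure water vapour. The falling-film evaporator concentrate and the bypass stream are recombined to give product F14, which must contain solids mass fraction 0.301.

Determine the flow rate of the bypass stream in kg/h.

1077 kg/h

All 1750×0.251 = 439.25 kg/h of solids reaches F14, so F14 = 439.25/0.301 = 1459.3 kg/h and vapour = 290.7 kg/h.
The evaporator receives (1−α)·1750 of feed at 0.749 water and removes 0.577 of that water:
0.577×0.749×(1−α)×1750 = 290.7
(1−α) = 290.7/756.3 = 0.3844;  α = 0.6156.
Bypass flow = 0.6156×1750 = 1077.4 kg/h.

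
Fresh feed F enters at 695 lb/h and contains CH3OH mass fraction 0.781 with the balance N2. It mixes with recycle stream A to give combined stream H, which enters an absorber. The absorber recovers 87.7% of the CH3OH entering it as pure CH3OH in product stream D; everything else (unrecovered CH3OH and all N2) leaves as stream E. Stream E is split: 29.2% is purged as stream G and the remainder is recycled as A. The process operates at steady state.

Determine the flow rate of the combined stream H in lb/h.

N2 enters only via F and leaves only via the purge: 695×0.219 = 0.292×(N2 in E), and the absorber passes all N2, so N2 in H = N2 in E = 521.25 lb/h.
CH3OH in H: m_A = 695×0.781 + (1−0.292)·(1−0.877)·m_A, so m_A = 542.8/0.9129 = 594.57 lb/h.
H = 594.57 + 521.25 = 1115.8 lb/h.

1116 lb/h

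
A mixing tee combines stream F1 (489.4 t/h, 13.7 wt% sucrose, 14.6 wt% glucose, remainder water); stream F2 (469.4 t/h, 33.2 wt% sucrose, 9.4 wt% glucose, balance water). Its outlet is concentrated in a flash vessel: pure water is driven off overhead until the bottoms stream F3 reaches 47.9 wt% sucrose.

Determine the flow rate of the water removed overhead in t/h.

sucrose entering = 489.4×0.137 + 469.4×0.332 = 222.89 t/h.
All sucrose reports to F3, so F3 = 222.89/0.479 = 465.32 t/h.
Total feed = 958.8 t/h; overhead = 958.8 − 465.32 = 493.48 t/h.

493.5 t/h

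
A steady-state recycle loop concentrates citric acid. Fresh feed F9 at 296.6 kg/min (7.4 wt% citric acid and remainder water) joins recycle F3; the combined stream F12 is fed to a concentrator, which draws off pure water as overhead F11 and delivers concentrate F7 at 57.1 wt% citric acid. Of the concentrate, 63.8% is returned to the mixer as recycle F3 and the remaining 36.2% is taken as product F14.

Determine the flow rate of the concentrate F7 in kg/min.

106.2 kg/min

Overall citric acid balance (none leaves overhead): citric acid in fresh feed = citric acid in product, i.e. 296.6×0.074 = (1−0.638)·F7·0.571.
F7 = 21.948/(0.571×0.362) = 106.18 kg/min.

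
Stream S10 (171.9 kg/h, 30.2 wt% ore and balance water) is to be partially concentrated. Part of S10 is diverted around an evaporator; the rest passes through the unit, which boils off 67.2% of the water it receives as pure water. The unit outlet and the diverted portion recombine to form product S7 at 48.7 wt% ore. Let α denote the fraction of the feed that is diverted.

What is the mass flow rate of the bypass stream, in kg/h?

All 171.9×0.302 = 51.914 kg/h of ore reaches S7, so S7 = 51.914/0.487 = 106.6 kg/h and vapour = 65.301 kg/h.
The evaporator receives (1−α)·171.9 of feed at 0.698 water and removes 0.672 of that water:
0.672×0.698×(1−α)×171.9 = 65.301
(1−α) = 65.301/80.631 = 0.8099;  α = 0.1901.
Bypass flow = 0.1901×171.9 = 32.682 kg/h.

32.68 kg/h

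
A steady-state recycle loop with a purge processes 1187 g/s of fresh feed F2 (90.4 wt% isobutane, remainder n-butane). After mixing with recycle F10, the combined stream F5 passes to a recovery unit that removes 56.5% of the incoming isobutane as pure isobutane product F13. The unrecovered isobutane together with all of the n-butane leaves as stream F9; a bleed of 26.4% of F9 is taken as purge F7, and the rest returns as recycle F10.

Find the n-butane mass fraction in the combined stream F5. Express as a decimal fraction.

n-butane enters only via F2 and leaves only via the purge: 1187×0.096 = 0.264×(n-butane in F9), and the recovery unit passes all n-butane, so n-butane in F5 = n-butane in F9 = 431.64 g/s.
isobutane in F5: m_A = 1187×0.904 + (1−0.264)·(1−0.565)·m_A, so m_A = 1073/0.6798 = 1578.4 g/s.
F5 = 1578.4 + 431.64 = 2010 g/s.
n-butane fraction in F5 = 431.64/2010 = 0.2147.

0.2147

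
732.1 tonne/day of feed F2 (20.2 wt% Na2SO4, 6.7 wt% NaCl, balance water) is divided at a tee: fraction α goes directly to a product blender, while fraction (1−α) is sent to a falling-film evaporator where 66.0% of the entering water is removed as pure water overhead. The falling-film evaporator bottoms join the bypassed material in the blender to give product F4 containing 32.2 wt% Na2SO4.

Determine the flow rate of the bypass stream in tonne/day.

All 732.1×0.202 = 147.88 tonne/day of Na2SO4 reaches F4, so F4 = 147.88/0.322 = 459.27 tonne/day and vapour = 272.83 tonne/day.
The evaporator receives (1−α)·732.1 of feed at 0.731 water and removes 0.660 of that water:
0.660×0.731×(1−α)×732.1 = 272.83
(1−α) = 272.83/353.21 = 0.7724;  α = 0.2276.
Bypass flow = 0.2276×732.1 = 166.6 tonne/day.

166.6 tonne/day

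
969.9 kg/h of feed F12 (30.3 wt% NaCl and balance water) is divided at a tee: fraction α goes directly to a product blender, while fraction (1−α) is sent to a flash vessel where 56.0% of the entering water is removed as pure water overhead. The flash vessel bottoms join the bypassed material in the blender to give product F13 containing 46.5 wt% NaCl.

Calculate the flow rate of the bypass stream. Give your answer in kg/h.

104.2 kg/h

All 969.9×0.303 = 293.88 kg/h of NaCl reaches F13, so F13 = 293.88/0.465 = 632 kg/h and vapour = 337.9 kg/h.
The evaporator receives (1−α)·969.9 of feed at 0.697 water and removes 0.560 of that water:
0.560×0.697×(1−α)×969.9 = 337.9
(1−α) = 337.9/378.57 = 0.8926;  α = 0.1074.
Bypass flow = 0.1074×969.9 = 104.2 kg/h.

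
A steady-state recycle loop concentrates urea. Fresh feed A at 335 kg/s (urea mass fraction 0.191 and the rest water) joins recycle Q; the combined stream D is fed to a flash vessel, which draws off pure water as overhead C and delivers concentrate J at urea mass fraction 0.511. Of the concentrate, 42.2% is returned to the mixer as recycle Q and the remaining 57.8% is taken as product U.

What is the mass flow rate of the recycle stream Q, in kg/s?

Overall urea balance (none leaves overhead): urea in fresh feed = urea in product, i.e. 335×0.191 = (1−0.422)·J·0.511.
J = 63.985/(0.511×0.578) = 216.64 kg/s.
Recycle Q = 0.422×216.64 = 91.42 kg/s.

91.42 kg/s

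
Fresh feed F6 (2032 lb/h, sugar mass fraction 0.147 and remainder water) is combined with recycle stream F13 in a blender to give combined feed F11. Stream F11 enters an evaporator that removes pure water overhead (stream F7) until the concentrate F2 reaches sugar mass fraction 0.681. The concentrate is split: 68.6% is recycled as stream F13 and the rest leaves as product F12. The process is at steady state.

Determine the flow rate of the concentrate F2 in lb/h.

Overall sugar balance (none leaves overhead): sugar in fresh feed = sugar in product, i.e. 2032×0.147 = (1−0.686)·F2·0.681.
F2 = 298.7/(0.681×0.314) = 1396.9 lb/h.

1397 lb/h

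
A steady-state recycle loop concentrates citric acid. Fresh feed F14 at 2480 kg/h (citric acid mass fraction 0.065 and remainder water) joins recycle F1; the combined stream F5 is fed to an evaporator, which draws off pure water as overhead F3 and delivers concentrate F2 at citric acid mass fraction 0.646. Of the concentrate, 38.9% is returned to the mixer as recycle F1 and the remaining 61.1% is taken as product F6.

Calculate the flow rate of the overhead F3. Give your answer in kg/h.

Overall citric acid balance (none leaves overhead): citric acid in fresh feed = citric acid in product, i.e. 2480×0.065 = (1−0.389)·F2·0.646.
F2 = 161.2/(0.646×0.611) = 408.41 kg/h.
Recycle F1 = 0.389×408.41 = 158.87 kg/h.
Combined feed F5 = 2480 + 158.87 = 2638.9 kg/h.
Overhead F3 = F5 − F2 = 2638.9 − 408.41 = 2230.5 kg/h.

2230 kg/h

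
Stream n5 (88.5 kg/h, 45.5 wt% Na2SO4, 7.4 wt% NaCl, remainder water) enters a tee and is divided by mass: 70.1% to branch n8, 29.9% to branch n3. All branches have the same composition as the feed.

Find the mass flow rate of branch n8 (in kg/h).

Branch n8 flow = 0.701×88.5 = 62.038 kg/h.

62.04 kg/h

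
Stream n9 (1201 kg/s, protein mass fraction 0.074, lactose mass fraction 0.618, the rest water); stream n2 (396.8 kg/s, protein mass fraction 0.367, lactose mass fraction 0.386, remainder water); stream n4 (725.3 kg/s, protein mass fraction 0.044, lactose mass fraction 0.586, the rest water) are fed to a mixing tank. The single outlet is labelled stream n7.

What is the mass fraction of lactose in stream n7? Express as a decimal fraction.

0.568

Total flow out = 1201 + 396.8 + 725.3 = 2323.1 kg/s.
lactose in = 1201×0.618 + 396.8×0.386 + 725.3×0.586 = 1320.4 kg/s.
lactose mass fraction in n7 = 1320.4/2323.1 = 0.568.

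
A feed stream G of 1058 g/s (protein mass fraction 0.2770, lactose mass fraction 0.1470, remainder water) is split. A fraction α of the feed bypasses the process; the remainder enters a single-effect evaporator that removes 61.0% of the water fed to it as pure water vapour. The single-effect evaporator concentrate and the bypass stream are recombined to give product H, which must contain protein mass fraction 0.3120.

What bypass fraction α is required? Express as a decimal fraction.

0.681

All 1058×0.277 = 293.07 g/s of protein reaches H, so H = 293.07/0.312 = 939.31 g/s and vapour = 118.69 g/s.
The evaporator receives (1−α)·1058 of feed at 0.576 water and removes 0.610 of that water:
0.610×0.576×(1−α)×1058 = 118.69
(1−α) = 118.69/371.74 = 0.3193;  α = 0.6807.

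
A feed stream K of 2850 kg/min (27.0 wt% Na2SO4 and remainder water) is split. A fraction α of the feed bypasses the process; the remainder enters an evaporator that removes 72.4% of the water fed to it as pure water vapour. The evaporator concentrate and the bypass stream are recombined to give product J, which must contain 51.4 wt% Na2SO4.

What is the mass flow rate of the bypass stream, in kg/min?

290.2 kg/min

All 2850×0.270 = 769.5 kg/min of Na2SO4 reaches J, so J = 769.5/0.514 = 1497.1 kg/min and vapour = 1352.9 kg/min.
The evaporator receives (1−α)·2850 of feed at 0.730 water and removes 0.724 of that water:
0.724×0.730×(1−α)×2850 = 1352.9
(1−α) = 1352.9/1506.3 = 0.8982;  α = 0.1018.
Bypass flow = 0.1018×2850 = 290.18 kg/min.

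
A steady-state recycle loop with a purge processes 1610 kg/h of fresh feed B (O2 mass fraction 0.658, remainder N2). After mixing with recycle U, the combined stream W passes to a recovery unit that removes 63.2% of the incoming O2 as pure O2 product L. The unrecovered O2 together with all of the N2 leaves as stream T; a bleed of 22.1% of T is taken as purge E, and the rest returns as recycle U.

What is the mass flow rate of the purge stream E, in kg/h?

N2 enters only via B and leaves only via the purge: 1610×0.342 = 0.221×(N2 in T), and the recovery unit passes all N2, so N2 in W = N2 in T = 2491.5 kg/h.
O2 in W: m_A = 1610×0.658 + (1−0.221)·(1−0.632)·m_A, so m_A = 1059.4/0.7133 = 1485.1 kg/h.
T = (1−0.632)×1485.1 + 2491.5 = 3038 kg/h.
Purge E = 0.221×3038 = 671.4 kg/h.

671.4 kg/h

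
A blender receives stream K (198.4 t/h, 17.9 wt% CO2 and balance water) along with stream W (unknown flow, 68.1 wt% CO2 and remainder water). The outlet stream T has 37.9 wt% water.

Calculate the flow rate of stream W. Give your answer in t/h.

Let W be the unknown flow. Total out = 198.4 + W.
water balance: 162.89 + 0.319·W = 0.379·(198.4 + W)
(0.319 − 0.379)·W = 0.379×198.4 − 162.89 = -87.693
W = -87.693 / -0.060 = 1461.5 t/h

1462 t/h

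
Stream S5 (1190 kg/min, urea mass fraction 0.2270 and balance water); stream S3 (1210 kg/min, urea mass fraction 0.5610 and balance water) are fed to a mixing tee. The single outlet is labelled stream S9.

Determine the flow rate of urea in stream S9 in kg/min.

948.9 kg/min

urea out = urea in = 1190×0.227 + 1210×0.561 = 948.94 kg/min.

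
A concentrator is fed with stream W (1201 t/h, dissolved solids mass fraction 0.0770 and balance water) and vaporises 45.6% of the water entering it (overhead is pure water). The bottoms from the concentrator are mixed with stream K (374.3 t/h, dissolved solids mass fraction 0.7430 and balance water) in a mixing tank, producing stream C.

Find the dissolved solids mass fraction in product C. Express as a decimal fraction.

Vapour removed = 0.456×0.923×1201 = 505.49 t/h; concentrate = 695.51 t/h.
dissolved solids reaching the mixer = 92.477 (from concentrate) + 374.3×0.743 = 370.58 t/h.
Product flow = 695.51 + 374.3 = 1069.8 t/h; dissolved solids fraction = 0.3464.

0.3464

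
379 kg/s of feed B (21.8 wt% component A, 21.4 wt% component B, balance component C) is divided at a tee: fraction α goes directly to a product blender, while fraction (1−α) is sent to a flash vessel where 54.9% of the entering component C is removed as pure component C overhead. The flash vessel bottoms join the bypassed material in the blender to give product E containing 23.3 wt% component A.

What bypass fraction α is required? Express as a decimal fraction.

All 379×0.218 = 82.622 kg/s of component A reaches E, so E = 82.622/0.233 = 354.6 kg/s and vapour = 24.399 kg/s.
The evaporator receives (1−α)·379 of feed at 0.568 component C and removes 0.549 of that component C:
0.549×0.568×(1−α)×379 = 24.399
(1−α) = 24.399/118.18 = 0.2064;  α = 0.7936.

0.794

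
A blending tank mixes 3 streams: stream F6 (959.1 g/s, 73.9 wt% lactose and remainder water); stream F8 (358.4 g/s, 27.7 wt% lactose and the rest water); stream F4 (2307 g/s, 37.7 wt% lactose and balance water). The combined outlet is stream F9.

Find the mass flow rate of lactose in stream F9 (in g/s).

lactose out = lactose in = 959.1×0.739 + 358.4×0.277 + 2307×0.377 = 1677.8 g/s.

1678 g/s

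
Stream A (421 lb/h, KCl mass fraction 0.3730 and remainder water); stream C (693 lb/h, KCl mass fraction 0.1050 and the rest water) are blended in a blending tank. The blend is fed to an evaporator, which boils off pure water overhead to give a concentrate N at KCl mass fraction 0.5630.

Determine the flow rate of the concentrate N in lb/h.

408.2 lb/h

KCl entering = 421×0.373 + 693×0.105 = 229.8 lb/h.
All KCl reports to N, so N = 229.8/0.563 = 408.17 lb/h.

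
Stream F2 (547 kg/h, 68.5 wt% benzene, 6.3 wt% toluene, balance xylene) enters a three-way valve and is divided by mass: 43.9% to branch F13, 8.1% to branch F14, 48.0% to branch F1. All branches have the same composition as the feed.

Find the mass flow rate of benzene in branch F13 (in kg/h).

164.5 kg/h

Branch F13 total = 0.439×547 = 240.13 kg/h.
benzene in F13 = 0.685×240.13 = 164.49 kg/h.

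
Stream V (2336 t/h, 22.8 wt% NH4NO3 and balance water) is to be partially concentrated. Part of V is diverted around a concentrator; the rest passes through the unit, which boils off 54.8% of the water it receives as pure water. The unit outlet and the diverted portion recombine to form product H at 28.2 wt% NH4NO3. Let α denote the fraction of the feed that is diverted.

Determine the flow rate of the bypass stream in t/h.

All 2336×0.228 = 532.61 t/h of NH4NO3 reaches H, so H = 532.61/0.282 = 1888.7 t/h and vapour = 447.32 t/h.
The evaporator receives (1−α)·2336 of feed at 0.772 water and removes 0.548 of that water:
0.548×0.772×(1−α)×2336 = 447.32
(1−α) = 447.32/988.26 = 0.4526;  α = 0.5474.
Bypass flow = 0.5474×2336 = 1278.6 t/h.

1279 t/h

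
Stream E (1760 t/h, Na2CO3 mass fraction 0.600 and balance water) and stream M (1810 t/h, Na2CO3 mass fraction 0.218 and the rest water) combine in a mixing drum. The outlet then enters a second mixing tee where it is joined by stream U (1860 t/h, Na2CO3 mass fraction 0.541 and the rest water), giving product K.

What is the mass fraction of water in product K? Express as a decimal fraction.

0.548

Overall, product flow = 5430 t/h.
water in = 1760×0.400 + 1810×0.782 + 1860×0.459 = 2973.2 t/h.
water fraction in K = 0.548.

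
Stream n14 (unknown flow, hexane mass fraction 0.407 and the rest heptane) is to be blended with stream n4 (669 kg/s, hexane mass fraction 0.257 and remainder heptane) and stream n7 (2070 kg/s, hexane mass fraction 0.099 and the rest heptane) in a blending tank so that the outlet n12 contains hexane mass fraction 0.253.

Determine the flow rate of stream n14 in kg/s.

2053 kg/s

Let n14 be the unknown flow. Total out = 2739 + n14.
hexane balance: 376.86 + 0.407·n14 = 0.253·(2739 + n14)
(0.407 − 0.253)·n14 = 0.253×2739 − 376.86 = 316.1
n14 = 316.1 / 0.154 = 2052.6 kg/s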